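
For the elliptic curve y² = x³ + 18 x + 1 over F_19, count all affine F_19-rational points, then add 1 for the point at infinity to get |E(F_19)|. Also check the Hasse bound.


Affine points = {(0, 1), (0, 18), (1, 1), (1, 18), (2, 8), (2, 11), (3, 5), (3, 14), (4, 2), (4, 17), (5, 8), (5, 11), (8, 7), (8, 12), (12, 8), (12, 11), (13, 0), (15, 6), (15, 13), (18, 1), (18, 18)}; affine count = 21; |E(F_19)| = 22.

Discriminant check: Δ ∝ 4a³ + 27b² = 4·18³ + 27·1² = 4·5832 + 27·1 ≡ 4 (mod 19). Nonzero ⇒ E is nonsingular.
For each x ∈ F_19, compute rhs = x³ + 18·x + 1 mod 19, then count y ∈ F_19 with y² ≡ rhs.
  x = 0: rhs = 1, matching y values: 1, 18 (2 points).
  x = 1: rhs = 1, matching y values: 1, 18 (2 points).
  x = 2: rhs = 7, matching y values: 8, 11 (2 points).
  x = 3: rhs = 6, matching y values: 5, 14 (2 points).
  x = 4: rhs = 4, matching y values: 2, 17 (2 points).
  x = 5: rhs = 7, matching y values: 8, 11 (2 points).
  x = 6: rhs = 2, matching y values: none (0 points).
  x = 7: rhs = 14, matching y values: none (0 points).
  x = 8: rhs = 11, matching y values: 7, 12 (2 points).
  x = 9: rhs = 18, matching y values: none (0 points).
  x = 10: rhs = 3, matching y values: none (0 points).
  x = 11: rhs = 10, matching y values: none (0 points).
  x = 12: rhs = 7, matching y values: 8, 11 (2 points).
  x = 13: rhs = 0, matching y values: 0 (1 points).
  x = 14: rhs = 14, matching y values: none (0 points).
  x = 15: rhs = 17, matching y values: 6, 13 (2 points).
  x = 16: rhs = 15, matching y values: none (0 points).
  x = 17: rhs = 14, matching y values: none (0 points).
  x = 18: rhs = 1, matching y values: 1, 18 (2 points).
Total affine count: 21.
Full point count |E(F_19)| = 21 + 1 = 22.
Hasse bound: |22 − (19+1)| = |2| = 2 ≤ 2√19 ≈ 8.7178 ✓.


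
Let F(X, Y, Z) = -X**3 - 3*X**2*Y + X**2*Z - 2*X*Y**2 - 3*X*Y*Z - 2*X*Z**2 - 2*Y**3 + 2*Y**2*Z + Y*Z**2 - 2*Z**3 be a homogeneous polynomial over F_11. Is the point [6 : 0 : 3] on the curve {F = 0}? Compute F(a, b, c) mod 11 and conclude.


F(6,0,3) ≡ 5 (mod 11); P is NOT on the curve.

Evaluate F(6, 0, 3) term-by-term (mod 11).
  -X**3 ↦ -1·216·1·1 = -216
  -3*X**2*Y ↦ -3·36·0·1 = 0
  X**2*Z ↦ 1·36·1·3 = 108
  -2*X*Y**2 ↦ -2·6·0·1 = 0
  -3*X*Y*Z ↦ -3·6·0·3 = 0
  -2*X*Z**2 ↦ -2·6·1·9 = -108
  -2*Y**3 ↦ -2·1·0·1 = 0
  2*Y**2*Z ↦ 2·1·0·3 = 0
  Y*Z**2 ↦ 1·1·0·9 = 0
  -2*Z**3 ↦ -2·1·1·27 = -54
Sum: F(6, 0, 3) = (-216) + (0) + (108) + (0) + (0) + (-108) + (0) + (0) + (0) + (-54) = -270.
Reducing mod 11: -270 ≡ 5 (mod 11).
Since F(a, b, c) ≡ 5 ≠ 0 (mod 11), P does NOT lie on the curve.


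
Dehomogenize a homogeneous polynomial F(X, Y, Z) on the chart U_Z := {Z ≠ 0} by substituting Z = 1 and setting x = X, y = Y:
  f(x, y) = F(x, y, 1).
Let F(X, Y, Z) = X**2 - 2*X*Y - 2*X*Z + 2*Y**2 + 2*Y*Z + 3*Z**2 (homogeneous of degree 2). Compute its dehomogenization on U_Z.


f(x, y) = x**2 - 2*x*y - 2*x + 2*y**2 + 2*y + 3

On U_Z we set Z = 1. Each monomial c·X^i·Y^j·Z^k in F becomes c·x^i·y^j·1^k = c·x^i·y^j.
Substituting Z = 1: F(X, Y, 1) = x**2 - 2*x*y - 2*x + 2*y**2 + 2*y + 3.
Note: deg(f) ≤ deg(F) = 2; strict inequality happens when F is divisible by Z (lost terms).


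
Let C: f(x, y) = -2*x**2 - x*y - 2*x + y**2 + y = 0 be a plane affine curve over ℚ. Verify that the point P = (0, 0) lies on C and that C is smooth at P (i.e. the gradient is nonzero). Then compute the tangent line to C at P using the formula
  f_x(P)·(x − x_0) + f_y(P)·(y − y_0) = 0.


Tangent line at P: -2*x + y = 0.

Step 1: f(0, 0) = 0, so P lies on C.
Step 2: partial derivatives
  f_x(x, y) = -4*x - y - 2, f_y(x, y) = -x + 2*y + 1.
  f_x(P) = -2, f_y(P) = 1 (gradient nonzero, so P is smooth).
Step 3: tangent line at P: -2·(x − 0) + 1·(y − 0) = 0.
Expanding: -2*x + y = 0.


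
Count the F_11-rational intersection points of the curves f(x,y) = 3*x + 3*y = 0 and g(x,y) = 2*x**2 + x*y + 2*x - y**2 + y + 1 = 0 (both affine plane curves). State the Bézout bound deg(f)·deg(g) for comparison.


Common zeros: {(10, 1)}; count = 1; Bézout bound = 2.

deg(f) = 1, deg(g) = 2, so Bézout bound = 2.
Scan x ∈ F_11. For each x, list the y ∈ F_11 with f(x, y) ≡ 0 and those with g(x, y) ≡ 0 (mod 11); the common zeros in that column are the intersection.
  x = 0: f ≡ 0 at y ∈ {0}; g ≡ 0 at y ∈ {4, 8}; common: ∅.
  x = 1: f ≡ 0 at y ∈ {10}; g ≡ 0 at y ∈ ∅; common: ∅.
  x = 2: f ≡ 0 at y ∈ {9}; g ≡ 0 at y ∈ ∅; common: ∅.
  x = 3: f ≡ 0 at y ∈ {8}; g ≡ 0 at y ∈ ∅; common: ∅.
  x = 4: f ≡ 0 at y ∈ {7}; g ≡ 0 at y ∈ ∅; common: ∅.
  x = 5: f ≡ 0 at y ∈ {6}; g ≡ 0 at y ∈ {1, 5}; common: ∅.
  x = 6: f ≡ 0 at y ∈ {5}; g ≡ 0 at y ∈ {8, 10}; common: ∅.
  x = 7: f ≡ 0 at y ∈ {4}; g ≡ 0 at y ∈ ∅; common: ∅.
  x = 8: f ≡ 0 at y ∈ {3}; g ≡ 0 at y ∈ {4, 5}; common: ∅.
  x = 9: f ≡ 0 at y ∈ {2}; g ≡ 0 at y ∈ ∅; common: ∅.
  x = 10: f ≡ 0 at y ∈ {1}; g ≡ 0 at y ∈ {1, 10}; common: {1}.
Collecting: common zeros = {(10, 1)}, so the count is 1.
Comparison with the Bézout bound: 1 ≤ 2 = deg(f)·deg(g), as expected for curves with no common component (the affine F_11-count falls short of the bound because intersections may lie at infinity, over extension fields, or carry multiplicity).


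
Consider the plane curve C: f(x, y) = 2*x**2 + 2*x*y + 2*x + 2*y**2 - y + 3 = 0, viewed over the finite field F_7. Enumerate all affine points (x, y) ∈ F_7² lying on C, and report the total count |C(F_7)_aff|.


Affine F_7-points: {(1, 0), (1, 3), (2, 3), (2, 6), (5, 0), (5, 6)}; count = 6.

For each of the 49 pairs (x, y) ∈ F_7², evaluate f(x, y) mod 7. Record the zeros.
  x = 0: [0↦3, 1↦4, 2↦2, 3↦4, 4↦3, 5↦6, 6↦6]  zeros at y ∈ ∅
  x = 1: [0↦0, 1↦3, 2↦3, 3↦0, 4↦1, 5↦6, 6↦1]  zeros at y ∈ {0, 3}
  x = 2: [0↦1, 1↦6, 2↦1, 3↦0, 4↦3, 5↦3, 6↦0]  zeros at y ∈ {3, 6}
  x = 3: [0↦6, 1↦6, 2↦3, 3↦4, 4↦2, 5↦4, 6↦3]  zeros at y ∈ ∅
  x = 4: [0↦1, 1↦3, 2↦2, 3↦5, 4↦5, 5↦2, 6↦3]  zeros at y ∈ ∅
  x = 5: [0↦0, 1↦4, 2↦5, 3↦3, 4↦5, 5↦4, 6↦0]  zeros at y ∈ {0, 6}
  x = 6: [0↦3, 1↦2, 2↦5, 3↦5, 4↦2, 5↦3, 6↦1]  zeros at y ∈ ∅
Collecting zeros: affine points = {(1, 0), (1, 3), (2, 3), (2, 6), (5, 0), (5, 6)}.
Total count |C(F_7)_aff| = 6.


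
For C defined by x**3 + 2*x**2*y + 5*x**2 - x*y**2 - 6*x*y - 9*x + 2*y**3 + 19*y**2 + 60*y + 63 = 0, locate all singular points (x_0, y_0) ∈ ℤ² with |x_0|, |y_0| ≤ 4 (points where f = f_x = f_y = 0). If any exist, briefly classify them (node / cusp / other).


Singular points: {(0, -3)}; classification: node.

Compute partial derivatives:
  f_x = 3*x**2 + 4*x*y + 10*x - y**2 - 6*y - 9.
  f_y = 2*x**2 - 2*x*y - 6*x + 6*y**2 + 38*y + 60.
Scan x_0 ∈ {−4, ..., 4}. For each x_0, f_y(x_0, y) is a polynomial in y; find its integer roots y ∈ {−4, ..., 4}, then test f_x and f at those candidates.
  x = -4: f_y(-4, y) = 6*y**2 + 46*y + 116; no integer root y with |y| ≤ 4.
  x = -3: f_y(-3, y) = 6*y**2 + 44*y + 96; no integer root y with |y| ≤ 4.
  x = -2: f_y(-2, y) = 6*y**2 + 42*y + 80; no integer root y with |y| ≤ 4.
  x = -1: f_y(-1, y) = 6*y**2 + 40*y + 68; no integer root y with |y| ≤ 4.
  x = 0: f_y(0, y) = 6*y**2 + 38*y + 60; vanishes at y ∈ {-3}. (0, -3): f_x = 0, f = 0 — SINGULAR.
  x = 1: f_y(1, y) = 6*y**2 + 36*y + 56; no integer root y with |y| ≤ 4.
  x = 2: f_y(2, y) = 6*y**2 + 34*y + 56; no integer root y with |y| ≤ 4.
  x = 3: f_y(3, y) = 6*y**2 + 32*y + 60; no integer root y with |y| ≤ 4.
  x = 4: f_y(4, y) = 6*y**2 + 30*y + 68; no integer root y with |y| ≤ 4.
Only singular point on the grid: (0, -3).
Classify: substitute x = 0 + u, y = -3 + v and expand: f = u**3 + 2*u**2*v - u**2 - u*v**2 + 2*v**3 + v**2.
No constant or linear terms (consistent with a singular point). Quadratic part: -u**2 + v**2. Cubic part: u**3 + 2*u**2*v - u*v**2 + 2*v**3.
The quadratic part v**2 - u**2 = (v − u)(v + u) splits into two distinct linear factors, so there are two distinct tangent lines y − -3 = ±(x − 0) — this is a node (ordinary double point).
Classification: node.


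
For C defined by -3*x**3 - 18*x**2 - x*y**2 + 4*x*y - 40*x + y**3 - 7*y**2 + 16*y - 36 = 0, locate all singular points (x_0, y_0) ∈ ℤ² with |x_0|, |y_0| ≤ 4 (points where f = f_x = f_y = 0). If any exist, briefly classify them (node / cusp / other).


Singular points: {(-2, 2)}; classification: cusp.

Compute partial derivatives:
  f_x = -9*x**2 - 36*x - y**2 + 4*y - 40.
  f_y = -2*x*y + 4*x + 3*y**2 - 14*y + 16.
Scan x_0 ∈ {−4, ..., 4}. For each x_0, f_y(x_0, y) is a polynomial in y; find its integer roots y ∈ {−4, ..., 4}, then test f_x and f at those candidates.
  x = -4: f_y(-4, y) = 3*y**2 - 6*y; vanishes at y ∈ {0, 2}. (-4, 0): f_x = -40 ≠ 0; (-4, 2): f_x = -36 ≠ 0.
  x = -3: f_y(-3, y) = 3*y**2 - 8*y + 4; vanishes at y ∈ {2}. (-3, 2): f_x = -9 ≠ 0.
  x = -2: f_y(-2, y) = 3*y**2 - 10*y + 8; vanishes at y ∈ {2}. (-2, 2): f_x = 0, f = 0 — SINGULAR.
  x = -1: f_y(-1, y) = 3*y**2 - 12*y + 12; vanishes at y ∈ {2}. (-1, 2): f_x = -9 ≠ 0.
  x = 0: f_y(0, y) = 3*y**2 - 14*y + 16; vanishes at y ∈ {2}. (0, 2): f_x = -36 ≠ 0.
  x = 1: f_y(1, y) = 3*y**2 - 16*y + 20; vanishes at y ∈ {2}. (1, 2): f_x = -81 ≠ 0.
  x = 2: f_y(2, y) = 3*y**2 - 18*y + 24; vanishes at y ∈ {2, 4}. (2, 2): f_x = -144 ≠ 0; (2, 4): f_x = -148 ≠ 0.
  x = 3: f_y(3, y) = 3*y**2 - 20*y + 28; vanishes at y ∈ {2}. (3, 2): f_x = -225 ≠ 0.
  x = 4: f_y(4, y) = 3*y**2 - 22*y + 32; vanishes at y ∈ {2}. (4, 2): f_x = -324 ≠ 0.
Only singular point on the grid: (-2, 2).
Classify: substitute x = -2 + u, y = 2 + v and expand: f = -3*u**3 - u*v**2 + v**3 + v**2.
No constant or linear terms (consistent with a singular point). Quadratic part: v**2. Cubic part: -3*u**3 - u*v**2 + v**3.
The quadratic part v**2 is a perfect square, so there is a single (double) tangent line v = 0, i.e. y = 2. Restricting the cubic part to that line (v = 0) leaves -3*u**3 ≠ 0, so f is not divisible by v and the branch is v² ≈ 3*u**3 to lowest order — this is a cusp.
Classification: cusp.


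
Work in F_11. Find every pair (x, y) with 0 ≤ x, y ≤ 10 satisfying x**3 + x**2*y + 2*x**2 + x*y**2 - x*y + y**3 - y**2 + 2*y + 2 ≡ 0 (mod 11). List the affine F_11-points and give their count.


Affine F_11-points: {(1, 4), (2, 3), (4, 6), (8, 5), (10, 2)}; count = 5.

For each of the 121 pairs (x, y) ∈ F_11², evaluate f(x, y) mod 11. Record the zeros.
  x = 0: [0↦2, 1↦4, 2↦10, 3↦4, 4↦3, 5↦2, 6↦7, 7↦2, 8↦4, 9↦8, 10↦9]  zeros at y ∈ ∅
  x = 1: [0↦5, 1↦8, 2↦6, 3↦5, 4↦0, 5↦8, 6↦2, 7↦10, 8↦5, 9↦4, 10↦2]  zeros at y ∈ {4}
  x = 2: [0↦7, 1↦2, 2↦5, 3↦0, 4↦4, 5↦1, 6↦8, 7↦9, 8↦10, 9↦6, 10↦3]  zeros at y ∈ {3}
  x = 3: [0↦3, 1↦3, 2↦2, 3↦6, 4↦10, 5↦9, 6↦9, 7↦5, 8↦3, 9↦9, 10↦7]  zeros at y ∈ ∅
  x = 4: [0↦10, 1↦6, 2↦3, 3↦7, 4↦2, 5↦5, 6↦0, 7↦4, 8↦1, 9↦8, 10↦9]  zeros at y ∈ {6}
  x = 5: [0↦1, 1↦6, 2↦3, 3↦9, 4↦8, 5↦6, 6↦9, 7↦1, 8↦10, 9↦9, 10↦4]  zeros at y ∈ ∅
  x = 6: [0↦4, 1↦9, 2↦8, 3↦7, 4↦1, 5↦7, 6↦9, 7↦2, 8↦3, 9↦7, 10↦9]  zeros at y ∈ ∅
  x = 7: [0↦3, 1↦10, 2↦2, 3↦7, 4↦9, 5↦3, 6↦6, 7↦2, 8↦8, 9↦8, 10↦8]  zeros at y ∈ ∅
  x = 8: [0↦4, 1↦4, 2↦2, 3↦4, 4↦5, 5↦0, 6↦6, 7↦7, 8↦9, 9↦7, 10↦7]  zeros at y ∈ {5}
  x = 9: [0↦2, 1↦8, 2↦3, 3↦4, 4↦6, 5↦4, 6↦4, 7↦1, 8↦1, 9↦10, 10↦1]  zeros at y ∈ ∅
  x = 10: [0↦3, 1↦6, 2↦0, 3↦2, 4↦7, 5↦10, 6↦6, 7↦1, 8↦1, 9↦1, 10↦7]  zeros at y ∈ {2}
Collecting zeros: affine points = {(1, 4), (2, 3), (4, 6), (8, 5), (10, 2)}.
Total count |C(F_11)_aff| = 5.


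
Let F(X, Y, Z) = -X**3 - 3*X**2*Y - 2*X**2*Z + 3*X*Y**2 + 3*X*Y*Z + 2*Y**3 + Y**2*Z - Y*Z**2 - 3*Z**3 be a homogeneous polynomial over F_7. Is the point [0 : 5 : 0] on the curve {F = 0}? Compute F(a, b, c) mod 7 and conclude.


F(0,5,0) ≡ 5 (mod 7); P is NOT on the curve.

Evaluate F(0, 5, 0) term-by-term (mod 7).
  -X**3 ↦ -1·0·1·1 = 0
  -3*X**2*Y ↦ -3·0·5·1 = 0
  -2*X**2*Z ↦ -2·0·1·0 = 0
  3*X*Y**2 ↦ 3·0·25·1 = 0
  3*X*Y*Z ↦ 3·0·5·0 = 0
  2*Y**3 ↦ 2·1·125·1 = 250
  Y**2*Z ↦ 1·1·25·0 = 0
  -Y*Z**2 ↦ -1·1·5·0 = 0
  -3*Z**3 ↦ -3·1·1·0 = 0
Sum: F(0, 5, 0) = (0) + (0) + (0) + (0) + (0) + (250) + (0) + (0) + (0) = 250.
Reducing mod 7: 250 ≡ 5 (mod 7).
Since F(a, b, c) ≡ 5 ≠ 0 (mod 7), P does NOT lie on the curve.


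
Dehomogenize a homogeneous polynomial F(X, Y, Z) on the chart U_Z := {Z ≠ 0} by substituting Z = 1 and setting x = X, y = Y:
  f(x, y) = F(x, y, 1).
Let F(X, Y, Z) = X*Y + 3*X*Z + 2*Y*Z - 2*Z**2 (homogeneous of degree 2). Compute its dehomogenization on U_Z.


f(x, y) = x*y + 3*x + 2*y - 2

On U_Z we set Z = 1. Each monomial c·X^i·Y^j·Z^k in F becomes c·x^i·y^j·1^k = c·x^i·y^j.
Substituting Z = 1: F(X, Y, 1) = x*y + 3*x + 2*y - 2.
Note: deg(f) ≤ deg(F) = 2; strict inequality happens when F is divisible by Z (lost terms).


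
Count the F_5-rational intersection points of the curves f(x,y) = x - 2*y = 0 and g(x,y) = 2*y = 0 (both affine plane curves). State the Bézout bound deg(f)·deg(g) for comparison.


Common zeros: {(0, 0)}; count = 1; Bézout bound = 1.

deg(f) = 1, deg(g) = 1, so Bézout bound = 1.
Scan x ∈ F_5. For each x, list the y ∈ F_5 with f(x, y) ≡ 0 and those with g(x, y) ≡ 0 (mod 5); the common zeros in that column are the intersection.
  x = 0: f ≡ 0 at y ∈ {0}; g ≡ 0 at y ∈ {0}; common: {0}.
  x = 1: f ≡ 0 at y ∈ {3}; g ≡ 0 at y ∈ {0}; common: ∅.
  x = 2: f ≡ 0 at y ∈ {1}; g ≡ 0 at y ∈ {0}; common: ∅.
  x = 3: f ≡ 0 at y ∈ {4}; g ≡ 0 at y ∈ {0}; common: ∅.
  x = 4: f ≡ 0 at y ∈ {2}; g ≡ 0 at y ∈ {0}; common: ∅.
Collecting: common zeros = {(0, 0)}, so the count is 1.
Comparison with the Bézout bound: 1 ≤ 1 = deg(f)·deg(g), as expected for curves with no common component (the bound is attained).


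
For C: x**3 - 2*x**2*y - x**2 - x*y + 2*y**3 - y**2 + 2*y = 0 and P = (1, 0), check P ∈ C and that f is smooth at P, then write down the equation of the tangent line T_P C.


Tangent line at P: x - y - 1 = 0.

Step 1: f(1, 0) = 0, so P lies on C.
Step 2: partial derivatives
  f_x(x, y) = 3*x**2 - 4*x*y - 2*x - y, f_y(x, y) = -2*x**2 - x + 6*y**2 - 2*y + 2.
  f_x(P) = 1, f_y(P) = -1 (gradient nonzero, so P is smooth).
Step 3: tangent line at P: 1·(x − 1) + -1·(y − 0) = 0.
Expanding: x - y - 1 = 0.


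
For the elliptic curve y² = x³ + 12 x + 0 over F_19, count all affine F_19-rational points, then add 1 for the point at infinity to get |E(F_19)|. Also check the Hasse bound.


Affine points = {(0, 0), (3, 5), (3, 14), (4, 6), (4, 13), (7, 3), (7, 16), (8, 0), (9, 1), (9, 18), (11, 0), (13, 4), (13, 15), (14, 9), (14, 10), (17, 5), (17, 14), (18, 5), (18, 14)}; affine count = 19; |E(F_19)| = 20.

Discriminant check: Δ ∝ 4a³ + 27b² = 4·12³ + 27·0² = 4·1728 + 27·0 ≡ 15 (mod 19). Nonzero ⇒ E is nonsingular.
For each x ∈ F_19, compute rhs = x³ + 12·x + 0 mod 19, then count y ∈ F_19 with y² ≡ rhs.
  x = 0: rhs = 0, matching y values: 0 (1 points).
  x = 1: rhs = 13, matching y values: none (0 points).
  x = 2: rhs = 13, matching y values: none (0 points).
  x = 3: rhs = 6, matching y values: 5, 14 (2 points).
  x = 4: rhs = 17, matching y values: 6, 13 (2 points).
  x = 5: rhs = 14, matching y values: none (0 points).
  x = 6: rhs = 3, matching y values: none (0 points).
  x = 7: rhs = 9, matching y values: 3, 16 (2 points).
  x = 8: rhs = 0, matching y values: 0 (1 points).
  x = 9: rhs = 1, matching y values: 1, 18 (2 points).
  x = 10: rhs = 18, matching y values: none (0 points).
  x = 11: rhs = 0, matching y values: 0 (1 points).
  x = 12: rhs = 10, matching y values: none (0 points).
  x = 13: rhs = 16, matching y values: 4, 15 (2 points).
  x = 14: rhs = 5, matching y values: 9, 10 (2 points).
  x = 15: rhs = 2, matching y values: none (0 points).
  x = 16: rhs = 13, matching y values: none (0 points).
  x = 17: rhs = 6, matching y values: 5, 14 (2 points).
  x = 18: rhs = 6, matching y values: 5, 14 (2 points).
Total affine count: 19.
Full point count |E(F_19)| = 19 + 1 = 20.
Hasse bound: |20 − (19+1)| = |0| = 0 ≤ 2√19 ≈ 8.7178 ✓.


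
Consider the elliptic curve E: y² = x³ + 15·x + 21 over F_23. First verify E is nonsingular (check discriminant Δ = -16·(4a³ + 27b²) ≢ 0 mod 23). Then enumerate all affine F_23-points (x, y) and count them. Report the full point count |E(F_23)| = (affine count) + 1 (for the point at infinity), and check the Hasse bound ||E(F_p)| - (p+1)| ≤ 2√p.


Affine points = {(2, 6), (2, 17), (3, 1), (3, 22), (7, 3), (7, 20), (8, 3), (8, 20), (14, 10), (14, 13), (19, 9), (19, 14), (20, 8), (20, 15), (21, 11), (21, 12)}; affine count = 16; |E(F_23)| = 17.

Discriminant check: Δ ∝ 4a³ + 27b² = 4·15³ + 27·21² = 4·3375 + 27·441 ≡ 15 (mod 23). Nonzero ⇒ E is nonsingular.
For each x ∈ F_23, compute rhs = x³ + 15·x + 21 mod 23, then count y ∈ F_23 with y² ≡ rhs.
  x = 0: rhs = 21, matching y values: none (0 points).
  x = 1: rhs = 14, matching y values: none (0 points).
  x = 2: rhs = 13, matching y values: 6, 17 (2 points).
  x = 3: rhs = 1, matching y values: 1, 22 (2 points).
  x = 4: rhs = 7, matching y values: none (0 points).
  x = 5: rhs = 14, matching y values: none (0 points).
  x = 6: rhs = 5, matching y values: none (0 points).
  x = 7: rhs = 9, matching y values: 3, 20 (2 points).
  x = 8: rhs = 9, matching y values: 3, 20 (2 points).
  x = 9: rhs = 11, matching y values: none (0 points).
  x = 10: rhs = 21, matching y values: none (0 points).
  x = 11: rhs = 22, matching y values: none (0 points).
  x = 12: rhs = 20, matching y values: none (0 points).
  x = 13: rhs = 21, matching y values: none (0 points).
  x = 14: rhs = 8, matching y values: 10, 13 (2 points).
  x = 15: rhs = 10, matching y values: none (0 points).
  x = 16: rhs = 10, matching y values: none (0 points).
  x = 17: rhs = 14, matching y values: none (0 points).
  x = 18: rhs = 5, matching y values: none (0 points).
  x = 19: rhs = 12, matching y values: 9, 14 (2 points).
  x = 20: rhs = 18, matching y values: 8, 15 (2 points).
  x = 21: rhs = 6, matching y values: 11, 12 (2 points).
  x = 22: rhs = 5, matching y values: none (0 points).
Total affine count: 16.
Full point count |E(F_23)| = 16 + 1 = 17.
Hasse bound: |17 − (23+1)| = |-7| = 7 ≤ 2√23 ≈ 9.5917 ✓.


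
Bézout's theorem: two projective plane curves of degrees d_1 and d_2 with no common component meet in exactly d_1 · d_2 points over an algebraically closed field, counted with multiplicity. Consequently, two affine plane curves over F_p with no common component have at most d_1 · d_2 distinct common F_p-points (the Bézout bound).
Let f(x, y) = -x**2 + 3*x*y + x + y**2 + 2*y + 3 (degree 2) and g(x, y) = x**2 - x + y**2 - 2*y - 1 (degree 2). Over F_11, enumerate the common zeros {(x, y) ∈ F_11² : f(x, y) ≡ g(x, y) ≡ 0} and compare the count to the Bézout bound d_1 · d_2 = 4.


Common zeros: {(5, 10)}; count = 1; Bézout bound = 4.

deg(f) = 2, deg(g) = 2, so Bézout bound = 4.
Scan x ∈ F_11. For each x, list the y ∈ F_11 with f(x, y) ≡ 0 and those with g(x, y) ≡ 0 (mod 11); the common zeros in that column are the intersection.
  x = 0: f ≡ 0 at y ∈ {2, 7}; g ≡ 0 at y ∈ ∅; common: ∅.
  x = 1: f ≡ 0 at y ∈ ∅; g ≡ 0 at y ∈ ∅; common: ∅.
  x = 2: f ≡ 0 at y ∈ {5, 9}; g ≡ 0 at y ∈ {1}; common: ∅.
  x = 3: f ≡ 0 at y ∈ {5, 6}; g ≡ 0 at y ∈ ∅; common: ∅.
  x = 4: f ≡ 0 at y ∈ {9, 10}; g ≡ 0 at y ∈ {0, 2}; common: ∅.
  x = 5: f ≡ 0 at y ∈ {6, 10}; g ≡ 0 at y ∈ {3, 10}; common: {10}.
  x = 6: f ≡ 0 at y ∈ ∅; g ≡ 0 at y ∈ {5, 8}; common: ∅.
  x = 7: f ≡ 0 at y ∈ {2, 8}; g ≡ 0 at y ∈ {3, 10}; common: ∅.
  x = 8: f ≡ 0 at y ∈ ∅; g ≡ 0 at y ∈ {0, 2}; common: ∅.
  x = 9: f ≡ 0 at y ∈ ∅; g ≡ 0 at y ∈ ∅; common: ∅.
  x = 10: f ≡ 0 at y ∈ ∅; g ≡ 0 at y ∈ {1}; common: ∅.
Collecting: common zeros = {(5, 10)}, so the count is 1.
Comparison with the Bézout bound: 1 ≤ 4 = deg(f)·deg(g), as expected for curves with no common component (the affine F_11-count falls short of the bound because intersections may lie at infinity, over extension fields, or carry multiplicity).


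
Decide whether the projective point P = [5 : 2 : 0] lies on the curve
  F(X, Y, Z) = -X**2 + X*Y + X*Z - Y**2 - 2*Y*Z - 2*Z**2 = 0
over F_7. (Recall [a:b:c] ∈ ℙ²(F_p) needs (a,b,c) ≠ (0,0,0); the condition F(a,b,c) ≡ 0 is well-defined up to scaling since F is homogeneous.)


F(5,2,0) ≡ 2 (mod 7); P is NOT on the curve.

Evaluate F(5, 2, 0) term-by-term (mod 7).
  -X**2 ↦ -1·25·1·1 = -25
  X*Y ↦ 1·5·2·1 = 10
  X*Z ↦ 1·5·1·0 = 0
  -Y**2 ↦ -1·1·4·1 = -4
  -2*Y*Z ↦ -2·1·2·0 = 0
  -2*Z**2 ↦ -2·1·1·0 = 0
Sum: F(5, 2, 0) = (-25) + (10) + (0) + (-4) + (0) + (0) = -19.
Reducing mod 7: -19 ≡ 2 (mod 7).
Since F(a, b, c) ≡ 2 ≠ 0 (mod 7), P does NOT lie on the curve.


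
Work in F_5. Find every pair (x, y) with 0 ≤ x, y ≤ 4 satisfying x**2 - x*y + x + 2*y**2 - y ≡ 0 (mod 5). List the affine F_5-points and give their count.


Affine F_5-points: {(0, 0), (0, 3), (2, 1), (2, 3), (3, 1), (4, 0)}; count = 6.

For each of the 25 pairs (x, y) ∈ F_5², evaluate f(x, y) mod 5. Record the zeros.
  x = 0: [0↦0, 1↦1, 2↦1, 3↦0, 4↦3]  zeros at y ∈ {0, 3}
  x = 1: [0↦2, 1↦2, 2↦1, 3↦4, 4↦1]  zeros at y ∈ ∅
  x = 2: [0↦1, 1↦0, 2↦3, 3↦0, 4↦1]  zeros at y ∈ {1, 3}
  x = 3: [0↦2, 1↦0, 2↦2, 3↦3, 4↦3]  zeros at y ∈ {1}
  x = 4: [0↦0, 1↦2, 2↦3, 3↦3, 4↦2]  zeros at y ∈ {0}
Collecting zeros: affine points = {(0, 0), (0, 3), (2, 1), (2, 3), (3, 1), (4, 0)}.
Total count |C(F_5)_aff| = 6.


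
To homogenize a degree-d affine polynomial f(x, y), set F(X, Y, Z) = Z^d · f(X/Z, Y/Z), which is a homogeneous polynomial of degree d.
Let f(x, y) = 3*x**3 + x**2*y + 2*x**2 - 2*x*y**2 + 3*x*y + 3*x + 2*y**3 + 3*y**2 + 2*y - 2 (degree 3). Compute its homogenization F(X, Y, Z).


F(X, Y, Z) = 3*X**3 + X**2*Y + 2*X**2*Z - 2*X*Y**2 + 3*X*Y*Z + 3*X*Z**2 + 2*Y**3 + 3*Y**2*Z + 2*Y*Z**2 - 2*Z**3

deg(f) = 3.
Substitute x = X/Z, y = Y/Z into f, then multiply by Z^3.
  monomial 3·x^3·y^0 ↦ 3·X^3·Y^0·Z^0.
  monomial 1·x^2·y^1 ↦ 1·X^2·Y^1·Z^0.
  monomial 2·x^2·y^0 ↦ 2·X^2·Y^0·Z^1.
  monomial -2·x^1·y^2 ↦ -2·X^1·Y^2·Z^0.
  monomial 3·x^1·y^1 ↦ 3·X^1·Y^1·Z^1.
  monomial 3·x^1·y^0 ↦ 3·X^1·Y^0·Z^2.
  monomial 2·x^0·y^3 ↦ 2·X^0·Y^3·Z^0.
  monomial 3·x^0·y^2 ↦ 3·X^0·Y^2·Z^1.
  monomial 2·x^0·y^1 ↦ 2·X^0·Y^1·Z^2.
  monomial -2·x^0·y^0 ↦ -2·X^0·Y^0·Z^3.
Collecting: F(X, Y, Z) = 3*X**3 + X**2*Y + 2*X**2*Z - 2*X*Y**2 + 3*X*Y*Z + 3*X*Z**2 + 2*Y**3 + 3*Y**2*Z + 2*Y*Z**2 - 2*Z**3.


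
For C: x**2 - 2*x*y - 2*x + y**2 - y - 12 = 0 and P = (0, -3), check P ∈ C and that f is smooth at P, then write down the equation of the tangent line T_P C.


Tangent line at P: 4*x - 7*y - 21 = 0.

Step 1: f(0, -3) = 0, so P lies on C.
Step 2: partial derivatives
  f_x(x, y) = 2*x - 2*y - 2, f_y(x, y) = -2*x + 2*y - 1.
  f_x(P) = 4, f_y(P) = -7 (gradient nonzero, so P is smooth).
Step 3: tangent line at P: 4·(x − 0) + -7·(y − -3) = 0.
Expanding: 4*x - 7*y - 21 = 0.


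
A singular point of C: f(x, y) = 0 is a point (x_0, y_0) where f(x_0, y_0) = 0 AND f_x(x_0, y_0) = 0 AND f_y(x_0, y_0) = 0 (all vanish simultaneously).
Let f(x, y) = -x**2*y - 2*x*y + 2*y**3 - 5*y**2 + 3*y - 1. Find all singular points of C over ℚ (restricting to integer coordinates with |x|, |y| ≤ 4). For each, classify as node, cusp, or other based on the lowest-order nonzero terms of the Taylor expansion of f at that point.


Singular points: {(-1, 1)}; classification: node.

Compute partial derivatives:
  f_x = -2*x*y - 2*y.
  f_y = -x**2 - 2*x + 6*y**2 - 10*y + 3.
Scan x_0 ∈ {−4, ..., 4}. For each x_0, f_y(x_0, y) is a polynomial in y; find its integer roots y ∈ {−4, ..., 4}, then test f_x and f at those candidates.
  x = -4: f_y(-4, y) = 6*y**2 - 10*y - 5; no integer root y with |y| ≤ 4.
  x = -3: f_y(-3, y) = 6*y**2 - 10*y; vanishes at y ∈ {0}. (-3, 0): f_x = 0 but f = -1 ≠ 0.
  x = -2: f_y(-2, y) = 6*y**2 - 10*y + 3; no integer root y with |y| ≤ 4.
  x = -1: f_y(-1, y) = 6*y**2 - 10*y + 4; vanishes at y ∈ {1}. (-1, 1): f_x = 0, f = 0 — SINGULAR.
  x = 0: f_y(0, y) = 6*y**2 - 10*y + 3; no integer root y with |y| ≤ 4.
  x = 1: f_y(1, y) = 6*y**2 - 10*y; vanishes at y ∈ {0}. (1, 0): f_x = 0 but f = -1 ≠ 0.
  x = 2: f_y(2, y) = 6*y**2 - 10*y - 5; no integer root y with |y| ≤ 4.
  x = 3: f_y(3, y) = 6*y**2 - 10*y - 12; no integer root y with |y| ≤ 4.
  x = 4: f_y(4, y) = 6*y**2 - 10*y - 21; no integer root y with |y| ≤ 4.
Only singular point on the grid: (-1, 1).
Classify: substitute x = -1 + u, y = 1 + v and expand: f = -u**2*v - u**2 + 2*v**3 + v**2.
No constant or linear terms (consistent with a singular point). Quadratic part: -u**2 + v**2. Cubic part: -u**2*v + 2*v**3.
The quadratic part v**2 - u**2 = (v − u)(v + u) splits into two distinct linear factors, so there are two distinct tangent lines y − 1 = ±(x − -1) — this is a node (ordinary double point).
Classification: node.


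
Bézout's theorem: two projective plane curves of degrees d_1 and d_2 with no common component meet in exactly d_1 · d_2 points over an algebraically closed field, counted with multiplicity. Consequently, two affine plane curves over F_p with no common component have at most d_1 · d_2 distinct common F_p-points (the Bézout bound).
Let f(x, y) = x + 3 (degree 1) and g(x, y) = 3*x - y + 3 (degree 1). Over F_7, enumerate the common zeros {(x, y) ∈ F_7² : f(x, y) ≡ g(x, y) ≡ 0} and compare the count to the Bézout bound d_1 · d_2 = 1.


Common zeros: {(4, 1)}; count = 1; Bézout bound = 1.

deg(f) = 1, deg(g) = 1, so Bézout bound = 1.
Scan x ∈ F_7. For each x, list the y ∈ F_7 with f(x, y) ≡ 0 and those with g(x, y) ≡ 0 (mod 7); the common zeros in that column are the intersection.
  x = 0: f ≡ 0 at y ∈ ∅; g ≡ 0 at y ∈ {3}; common: ∅.
  x = 1: f ≡ 0 at y ∈ ∅; g ≡ 0 at y ∈ {6}; common: ∅.
  x = 2: f ≡ 0 at y ∈ ∅; g ≡ 0 at y ∈ {2}; common: ∅.
  x = 3: f ≡ 0 at y ∈ ∅; g ≡ 0 at y ∈ {5}; common: ∅.
  x = 4: f ≡ 0 at y ∈ {0, 1, 2, 3, 4, 5, 6}; g ≡ 0 at y ∈ {1}; common: {1}.
  x = 5: f ≡ 0 at y ∈ ∅; g ≡ 0 at y ∈ {4}; common: ∅.
  x = 6: f ≡ 0 at y ∈ ∅; g ≡ 0 at y ∈ {0}; common: ∅.
Collecting: common zeros = {(4, 1)}, so the count is 1.
Comparison with the Bézout bound: 1 ≤ 1 = deg(f)·deg(g), as expected for curves with no common component (the bound is attained).


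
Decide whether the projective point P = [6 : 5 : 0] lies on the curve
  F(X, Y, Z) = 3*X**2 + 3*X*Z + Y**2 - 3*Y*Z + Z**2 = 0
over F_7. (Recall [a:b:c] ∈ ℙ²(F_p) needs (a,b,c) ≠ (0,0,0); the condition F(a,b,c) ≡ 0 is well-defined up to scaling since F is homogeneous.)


F(6,5,0) ≡ 0 (mod 7); P is on the curve.

Evaluate F(6, 5, 0) term-by-term (mod 7).
  3*X**2 ↦ 3·36·1·1 = 108
  3*X*Z ↦ 3·6·1·0 = 0
  Y**2 ↦ 1·1·25·1 = 25
  -3*Y*Z ↦ -3·1·5·0 = 0
  Z**2 ↦ 1·1·1·0 = 0
Sum: F(6, 5, 0) = (108) + (0) + (25) + (0) + (0) = 133.
Reducing mod 7: 133 ≡ 0 (mod 7).
Since F(a, b, c) ≡ 0 (mod 7), P lies on the curve.


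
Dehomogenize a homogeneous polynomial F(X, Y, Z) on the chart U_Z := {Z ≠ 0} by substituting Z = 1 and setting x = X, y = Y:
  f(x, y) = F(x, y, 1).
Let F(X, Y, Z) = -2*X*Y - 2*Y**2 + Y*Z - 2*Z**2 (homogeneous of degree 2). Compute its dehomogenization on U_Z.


f(x, y) = -2*x*y - 2*y**2 + y - 2

On U_Z we set Z = 1. Each monomial c·X^i·Y^j·Z^k in F becomes c·x^i·y^j·1^k = c·x^i·y^j.
Substituting Z = 1: F(X, Y, 1) = -2*x*y - 2*y**2 + y - 2.
Note: deg(f) ≤ deg(F) = 2; strict inequality happens when F is divisible by Z (lost terms).


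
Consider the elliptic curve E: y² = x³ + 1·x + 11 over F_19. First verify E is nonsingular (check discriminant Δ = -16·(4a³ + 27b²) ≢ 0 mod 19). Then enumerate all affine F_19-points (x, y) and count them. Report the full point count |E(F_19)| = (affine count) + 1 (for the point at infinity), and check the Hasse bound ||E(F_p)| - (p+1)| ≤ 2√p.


Affine points = {(0, 7), (0, 12), (6, 9), (6, 10), (7, 0), (11, 2), (11, 17), (13, 6), (13, 13), (15, 0), (16, 0), (17, 1), (17, 18), (18, 3), (18, 16)}; affine count = 15; |E(F_19)| = 16.

Discriminant check: Δ ∝ 4a³ + 27b² = 4·1³ + 27·11² = 4·1 + 27·121 ≡ 3 (mod 19). Nonzero ⇒ E is nonsingular.
For each x ∈ F_19, compute rhs = x³ + 1·x + 11 mod 19, then count y ∈ F_19 with y² ≡ rhs.
  x = 0: rhs = 11, matching y values: 7, 12 (2 points).
  x = 1: rhs = 13, matching y values: none (0 points).
  x = 2: rhs = 2, matching y values: none (0 points).
  x = 3: rhs = 3, matching y values: none (0 points).
  x = 4: rhs = 3, matching y values: none (0 points).
  x = 5: rhs = 8, matching y values: none (0 points).
  x = 6: rhs = 5, matching y values: 9, 10 (2 points).
  x = 7: rhs = 0, matching y values: 0 (1 points).
  x = 8: rhs = 18, matching y values: none (0 points).
  x = 9: rhs = 8, matching y values: none (0 points).
  x = 10: rhs = 14, matching y values: none (0 points).
  x = 11: rhs = 4, matching y values: 2, 17 (2 points).
  x = 12: rhs = 3, matching y values: none (0 points).
  x = 13: rhs = 17, matching y values: 6, 13 (2 points).
  x = 14: rhs = 14, matching y values: none (0 points).
  x = 15: rhs = 0, matching y values: 0 (1 points).
  x = 16: rhs = 0, matching y values: 0 (1 points).
  x = 17: rhs = 1, matching y values: 1, 18 (2 points).
  x = 18: rhs = 9, matching y values: 3, 16 (2 points).
Total affine count: 15.
Full point count |E(F_19)| = 15 + 1 = 16.
Hasse bound: |16 − (19+1)| = |-4| = 4 ≤ 2√19 ≈ 8.7178 ✓.


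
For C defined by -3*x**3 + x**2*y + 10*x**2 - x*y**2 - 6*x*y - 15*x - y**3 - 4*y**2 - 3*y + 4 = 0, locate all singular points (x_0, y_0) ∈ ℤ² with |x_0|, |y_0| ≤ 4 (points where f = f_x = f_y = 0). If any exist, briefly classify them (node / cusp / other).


Singular points: {(1, -2)}; classification: node.

Compute partial derivatives:
  f_x = -9*x**2 + 2*x*y + 20*x - y**2 - 6*y - 15.
  f_y = x**2 - 2*x*y - 6*x - 3*y**2 - 8*y - 3.
Scan x_0 ∈ {−4, ..., 4}. For each x_0, f_y(x_0, y) is a polynomial in y; find its integer roots y ∈ {−4, ..., 4}, then test f_x and f at those candidates.
  x = -4: f_y(-4, y) = 37 - 3*y**2; no integer root y with |y| ≤ 4.
  x = -3: f_y(-3, y) = -3*y**2 - 2*y + 24; no integer root y with |y| ≤ 4.
  x = -2: f_y(-2, y) = -3*y**2 - 4*y + 13; no integer root y with |y| ≤ 4.
  x = -1: f_y(-1, y) = -3*y**2 - 6*y + 4; no integer root y with |y| ≤ 4.
  x = 0: f_y(0, y) = -3*y**2 - 8*y - 3; no integer root y with |y| ≤ 4.
  x = 1: f_y(1, y) = -3*y**2 - 10*y - 8; vanishes at y ∈ {-2}. (1, -2): f_x = 0, f = 0 — SINGULAR.
  x = 2: f_y(2, y) = -3*y**2 - 12*y - 11; no integer root y with |y| ≤ 4.
  x = 3: f_y(3, y) = -3*y**2 - 14*y - 12; no integer root y with |y| ≤ 4.
  x = 4: f_y(4, y) = -3*y**2 - 16*y - 11; no integer root y with |y| ≤ 4.
Only singular point on the grid: (1, -2).
Classify: substitute x = 1 + u, y = -2 + v and expand: f = -3*u**3 + u**2*v - u**2 - u*v**2 - v**3 + v**2.
No constant or linear terms (consistent with a singular point). Quadratic part: -u**2 + v**2. Cubic part: -3*u**3 + u**2*v - u*v**2 - v**3.
The quadratic part v**2 - u**2 = (v − u)(v + u) splits into two distinct linear factors, so there are two distinct tangent lines y − -2 = ±(x − 1) — this is a node (ordinary double point).
Classification: node.


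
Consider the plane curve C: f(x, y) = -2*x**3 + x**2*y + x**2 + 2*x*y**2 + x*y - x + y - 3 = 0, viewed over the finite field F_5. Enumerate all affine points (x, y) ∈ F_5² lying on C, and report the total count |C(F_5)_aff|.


Affine F_5-points: {(0, 3), (1, 0), (1, 1), (2, 3), (2, 4), (4, 1), (4, 2)}; count = 7.

For each of the 25 pairs (x, y) ∈ F_5², evaluate f(x, y) mod 5. Record the zeros.
  x = 0: [0↦2, 1↦3, 2↦4, 3↦0, 4↦1]  zeros at y ∈ {3}
  x = 1: [0↦0, 1↦0, 2↦4, 3↦2, 4↦4]  zeros at y ∈ {0, 1}
  x = 2: [0↦3, 1↦4, 2↦3, 3↦0, 4↦0]  zeros at y ∈ {3, 4}
  x = 3: [0↦4, 1↦3, 2↦4, 3↦2, 4↦2]  zeros at y ∈ ∅
  x = 4: [0↦1, 1↦0, 2↦0, 3↦1, 4↦3]  zeros at y ∈ {1, 2}
Collecting zeros: affine points = {(0, 3), (1, 0), (1, 1), (2, 3), (2, 4), (4, 1), (4, 2)}.
Total count |C(F_5)_aff| = 7.


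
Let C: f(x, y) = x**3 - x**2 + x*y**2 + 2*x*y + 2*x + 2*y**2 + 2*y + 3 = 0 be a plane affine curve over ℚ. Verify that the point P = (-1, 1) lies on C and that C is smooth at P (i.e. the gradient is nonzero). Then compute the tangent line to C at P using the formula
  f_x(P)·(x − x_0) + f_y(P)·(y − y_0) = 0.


Tangent line at P: 10*x + 2*y + 8 = 0.

Step 1: f(-1, 1) = 0, so P lies on C.
Step 2: partial derivatives
  f_x(x, y) = 3*x**2 - 2*x + y**2 + 2*y + 2, f_y(x, y) = 2*x*y + 2*x + 4*y + 2.
  f_x(P) = 10, f_y(P) = 2 (gradient nonzero, so P is smooth).
Step 3: tangent line at P: 10·(x − -1) + 2·(y − 1) = 0.
Expanding: 10*x + 2*y + 8 = 0.


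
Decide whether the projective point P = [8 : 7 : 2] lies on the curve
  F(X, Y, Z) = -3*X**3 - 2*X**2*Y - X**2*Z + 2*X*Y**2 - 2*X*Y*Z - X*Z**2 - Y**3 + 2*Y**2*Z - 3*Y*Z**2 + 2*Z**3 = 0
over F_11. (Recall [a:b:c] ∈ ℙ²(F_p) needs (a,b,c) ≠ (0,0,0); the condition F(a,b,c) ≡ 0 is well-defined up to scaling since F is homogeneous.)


F(8,7,2) ≡ 8 (mod 11); P is NOT on the curve.

Evaluate F(8, 7, 2) term-by-term (mod 11).
  -3*X**3 ↦ -3·512·1·1 = -1536
  -2*X**2*Y ↦ -2·64·7·1 = -896
  -X**2*Z ↦ -1·64·1·2 = -128
  2*X*Y**2 ↦ 2·8·49·1 = 784
  -2*X*Y*Z ↦ -2·8·7·2 = -224
  -X*Z**2 ↦ -1·8·1·4 = -32
  -Y**3 ↦ -1·1·343·1 = -343
  2*Y**2*Z ↦ 2·1·49·2 = 196
  -3*Y*Z**2 ↦ -3·1·7·4 = -84
  2*Z**3 ↦ 2·1·1·8 = 16
Sum: F(8, 7, 2) = (-1536) + (-896) + (-128) + (784) + (-224) + (-32) + (-343) + (196) + (-84) + (16) = -2247.
Reducing mod 11: -2247 ≡ 8 (mod 11).
Since F(a, b, c) ≡ 8 ≠ 0 (mod 11), P does NOT lie on the curve.


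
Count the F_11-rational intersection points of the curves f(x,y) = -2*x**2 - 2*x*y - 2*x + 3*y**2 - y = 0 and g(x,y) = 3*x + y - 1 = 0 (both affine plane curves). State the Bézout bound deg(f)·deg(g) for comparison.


Common zeros: {(2, 6), (5, 8)}; count = 2; Bézout bound = 2.

deg(f) = 2, deg(g) = 1, so Bézout bound = 2.
Scan x ∈ F_11. For each x, list the y ∈ F_11 with f(x, y) ≡ 0 and those with g(x, y) ≡ 0 (mod 11); the common zeros in that column are the intersection.
  x = 0: f ≡ 0 at y ∈ {0, 4}; g ≡ 0 at y ∈ {1}; common: ∅.
  x = 1: f ≡ 0 at y ∈ ∅; g ≡ 0 at y ∈ {9}; common: ∅.
  x = 2: f ≡ 0 at y ∈ {3, 6}; g ≡ 0 at y ∈ {6}; common: {6}.
  x = 3: f ≡ 0 at y ∈ ∅; g ≡ 0 at y ∈ {3}; common: ∅.
  x = 4: f ≡ 0 at y ∈ {7}; g ≡ 0 at y ∈ {0}; common: ∅.
  x = 5: f ≡ 0 at y ∈ {3, 8}; g ≡ 0 at y ∈ {8}; common: {8}.
  x = 6: f ≡ 0 at y ∈ {4}; g ≡ 0 at y ∈ {5}; common: ∅.
  x = 7: f ≡ 0 at y ∈ ∅; g ≡ 0 at y ∈ {2}; common: ∅.
  x = 8: f ≡ 0 at y ∈ {5, 8}; g ≡ 0 at y ∈ {10}; common: ∅.
  x = 9: f ≡ 0 at y ∈ ∅; g ≡ 0 at y ∈ {7}; common: ∅.
  x = 10: f ≡ 0 at y ∈ {0, 7}; g ≡ 0 at y ∈ {4}; common: ∅.
Collecting: common zeros = {(2, 6), (5, 8)}, so the count is 2.
Comparison with the Bézout bound: 2 ≤ 2 = deg(f)·deg(g), as expected for curves with no common component (the bound is attained).


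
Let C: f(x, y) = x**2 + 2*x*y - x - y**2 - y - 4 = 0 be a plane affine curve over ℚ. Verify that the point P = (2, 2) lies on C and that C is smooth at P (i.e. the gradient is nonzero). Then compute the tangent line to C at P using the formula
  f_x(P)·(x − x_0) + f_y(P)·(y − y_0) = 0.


Tangent line at P: 7*x - y - 12 = 0.

Step 1: f(2, 2) = 0, so P lies on C.
Step 2: partial derivatives
  f_x(x, y) = 2*x + 2*y - 1, f_y(x, y) = 2*x - 2*y - 1.
  f_x(P) = 7, f_y(P) = -1 (gradient nonzero, so P is smooth).
Step 3: tangent line at P: 7·(x − 2) + -1·(y − 2) = 0.
Expanding: 7*x - y - 12 = 0.


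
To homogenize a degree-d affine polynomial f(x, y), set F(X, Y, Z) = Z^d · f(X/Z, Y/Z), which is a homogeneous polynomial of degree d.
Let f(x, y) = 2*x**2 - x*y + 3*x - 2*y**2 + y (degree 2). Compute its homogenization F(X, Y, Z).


F(X, Y, Z) = 2*X**2 - X*Y + 3*X*Z - 2*Y**2 + Y*Z

deg(f) = 2.
Substitute x = X/Z, y = Y/Z into f, then multiply by Z^2.
  monomial 2·x^2·y^0 ↦ 2·X^2·Y^0·Z^0.
  monomial -1·x^1·y^1 ↦ -1·X^1·Y^1·Z^0.
  monomial 3·x^1·y^0 ↦ 3·X^1·Y^0·Z^1.
  monomial -2·x^0·y^2 ↦ -2·X^0·Y^2·Z^0.
  monomial 1·x^0·y^1 ↦ 1·X^0·Y^1·Z^1.
Collecting: F(X, Y, Z) = 2*X**2 - X*Y + 3*X*Z - 2*Y**2 + Y*Z.


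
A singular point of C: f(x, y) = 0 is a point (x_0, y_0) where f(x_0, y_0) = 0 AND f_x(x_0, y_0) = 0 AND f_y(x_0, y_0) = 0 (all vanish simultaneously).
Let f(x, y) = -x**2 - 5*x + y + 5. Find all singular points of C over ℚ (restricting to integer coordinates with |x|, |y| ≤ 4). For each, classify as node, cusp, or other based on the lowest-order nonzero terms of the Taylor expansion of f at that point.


No singular points in the scanned grid; C is smooth there.

Compute partial derivatives:
  f_x = -2*x - 5.
  f_y = 1.
f_y = 1 is a nonzero constant, so f_y never vanishes: no point (x, y) can satisfy f = f_x = f_y = 0. In particular no (x, y) ∈ {−4, ..., 4}² is singular; the curve is smooth.


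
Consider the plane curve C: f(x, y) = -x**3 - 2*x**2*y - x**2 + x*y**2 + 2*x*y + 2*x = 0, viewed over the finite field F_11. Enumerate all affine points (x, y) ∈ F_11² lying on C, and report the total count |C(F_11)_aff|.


Affine F_11-points: {(0, 0), (0, 1), (0, 2), (0, 3), (0, 4), (0, 5), (0, 6), (0, 7), (0, 8), (0, 9), (0, 10), (1, 0), (2, 5), (2, 8), (3, 7), (3, 8), (4, 7), (4, 10), (5, 4), (8, 4), (8, 10), (9, 0), (9, 5)}; count = 23.

For each of the 121 pairs (x, y) ∈ F_11², evaluate f(x, y) mod 11. Record the zeros.
  x = 0: [0↦0, 1↦0, 2↦0, 3↦0, 4↦0, 5↦0, 6↦0, 7↦0, 8↦0, 9↦0, 10↦0]  zeros at y ∈ {0, 1, 2, 3, 4, 5, 6, 7, 8, 9, 10}
  x = 1: [0↦0, 1↦1, 2↦4, 3↦9, 4↦5, 5↦3, 6↦3, 7↦5, 8↦9, 9↦4, 10↦1]  zeros at y ∈ {0}
  x = 2: [0↦3, 1↦1, 2↦3, 3↦9, 4↦8, 5↦0, 6↦7, 7↦7, 8↦0, 9↦8, 10↦9]  zeros at y ∈ {5, 8}
  x = 3: [0↦3, 1↦5, 2↦2, 3↦5, 4↦3, 5↦7, 6↦6, 7↦0, 8↦0, 9↦6, 10↦7]  zeros at y ∈ {7, 8}
  x = 4: [0↦5, 1↦7, 2↦6, 3↦2, 4↦6, 5↦7, 6↦5, 7↦0, 8↦3, 9↦3, 10↦0]  zeros at y ∈ {7, 10}
  x = 5: [0↦3, 1↦1, 2↦9, 3↦5, 4↦0, 5↦5, 6↦9, 7↦1, 8↦3, 9↦4, 10↦4]  zeros at y ∈ {4}
  x = 6: [0↦2, 1↦3, 2↦5, 3↦8, 4↦1, 5↦6, 6↦1, 7↦8, 8↦5, 9↦3, 10↦2]  zeros at y ∈ ∅
  x = 7: [0↦7, 1↦7, 2↦10, 3↦5, 4↦3, 5↦4, 6↦8, 7↦4, 8↦3, 9↦5, 10↦10]  zeros at y ∈ ∅
  x = 8: [0↦1, 1↦7, 2↦7, 3↦1, 4↦0, 5↦4, 6↦2, 7↦5, 8↦2, 9↦4, 10↦0]  zeros at y ∈ {4, 10}
  x = 9: [0↦0, 1↦8, 2↦1, 3↦1, 4↦8, 5↦0, 6↦10, 7↦5, 8↦7, 9↦5, 10↦10]  zeros at y ∈ {0, 5}
  x = 10: [0↦9, 1↦4, 2↦8, 3↦10, 4↦10, 5↦8, 6↦4, 7↦9, 8↦1, 9↦2, 10↦1]  zeros at y ∈ ∅
Collecting zeros: affine points = {(0, 0), (0, 1), (0, 2), (0, 3), (0, 4), (0, 5), (0, 6), (0, 7), (0, 8), (0, 9), (0, 10), (1, 0), (2, 5), (2, 8), (3, 7), (3, 8), (4, 7), (4, 10), (5, 4), (8, 4), (8, 10), (9, 0), (9, 5)}.
Total count |C(F_11)_aff| = 23.


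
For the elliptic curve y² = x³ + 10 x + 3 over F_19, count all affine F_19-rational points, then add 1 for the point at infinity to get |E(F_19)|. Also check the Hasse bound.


Affine points = {(5, 8), (5, 11), (7, 6), (7, 13), (8, 5), (8, 14), (9, 9), (9, 10), (10, 1), (10, 18), (11, 0), (18, 7), (18, 12)}; affine count = 13; |E(F_19)| = 14.

Discriminant check: Δ ∝ 4a³ + 27b² = 4·10³ + 27·3² = 4·1000 + 27·9 ≡ 6 (mod 19). Nonzero ⇒ E is nonsingular.
For each x ∈ F_19, compute rhs = x³ + 10·x + 3 mod 19, then count y ∈ F_19 with y² ≡ rhs.
  x = 0: rhs = 3, matching y values: none (0 points).
  x = 1: rhs = 14, matching y values: none (0 points).
  x = 2: rhs = 12, matching y values: none (0 points).
  x = 3: rhs = 3, matching y values: none (0 points).
  x = 4: rhs = 12, matching y values: none (0 points).
  x = 5: rhs = 7, matching y values: 8, 11 (2 points).
  x = 6: rhs = 13, matching y values: none (0 points).
  x = 7: rhs = 17, matching y values: 6, 13 (2 points).
  x = 8: rhs = 6, matching y values: 5, 14 (2 points).
  x = 9: rhs = 5, matching y values: 9, 10 (2 points).
  x = 10: rhs = 1, matching y values: 1, 18 (2 points).
  x = 11: rhs = 0, matching y values: 0 (1 points).
  x = 12: rhs = 8, matching y values: none (0 points).
  x = 13: rhs = 12, matching y values: none (0 points).
  x = 14: rhs = 18, matching y values: none (0 points).
  x = 15: rhs = 13, matching y values: none (0 points).
  x = 16: rhs = 3, matching y values: none (0 points).
  x = 17: rhs = 13, matching y values: none (0 points).
  x = 18: rhs = 11, matching y values: 7, 12 (2 points).
Total affine count: 13.
Full point count |E(F_19)| = 13 + 1 = 14.
Hasse bound: |14 − (19+1)| = |-6| = 6 ≤ 2√19 ≈ 8.7178 ✓.
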